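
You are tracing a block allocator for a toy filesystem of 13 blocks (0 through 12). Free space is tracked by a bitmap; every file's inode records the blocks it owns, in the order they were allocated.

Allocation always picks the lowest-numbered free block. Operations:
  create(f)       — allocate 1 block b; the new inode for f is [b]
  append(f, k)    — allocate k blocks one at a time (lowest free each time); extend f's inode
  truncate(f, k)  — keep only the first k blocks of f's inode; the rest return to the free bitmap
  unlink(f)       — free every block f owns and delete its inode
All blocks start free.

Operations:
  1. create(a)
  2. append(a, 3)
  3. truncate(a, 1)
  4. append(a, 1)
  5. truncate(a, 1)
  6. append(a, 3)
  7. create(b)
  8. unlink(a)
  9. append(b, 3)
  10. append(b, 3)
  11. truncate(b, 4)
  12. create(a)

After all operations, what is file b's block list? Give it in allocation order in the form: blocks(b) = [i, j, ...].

blocks(b) = [4, 0, 1, 2]

  1. create(a)  ⇒  F............  {a→[0]}
  2. append(a, 3)  ⇒  FFFF.........  {a→[0, 1, 2, 3]}
  3. truncate(a, 1)  ⇒  F............  {a→[0]}
  4. append(a, 1)  ⇒  FF...........  {a→[0, 1]}
  5. truncate(a, 1)  ⇒  F............  {a→[0]}
  6. append(a, 3)  ⇒  FFFF.........  {a→[0, 1, 2, 3]}
  7. create(b)  ⇒  FFFFF........  {a→[0, 1, 2, 3]; b→[4]}
  8. unlink(a)  ⇒  ....F........  {b→[4]}
  9. append(b, 3)  ⇒  FFF.F........  {b→[4, 0, 1, 2]}
  10. append(b, 3)  ⇒  FFFFFFF......  {b→[4, 0, 1, 2, 3, 5, 6]}
  11. truncate(b, 4)  ⇒  FFF.F........  {b→[4, 0, 1, 2]}
  12. create(a)  ⇒  FFFFF........  {a→[3]; b→[4, 0, 1, 2]}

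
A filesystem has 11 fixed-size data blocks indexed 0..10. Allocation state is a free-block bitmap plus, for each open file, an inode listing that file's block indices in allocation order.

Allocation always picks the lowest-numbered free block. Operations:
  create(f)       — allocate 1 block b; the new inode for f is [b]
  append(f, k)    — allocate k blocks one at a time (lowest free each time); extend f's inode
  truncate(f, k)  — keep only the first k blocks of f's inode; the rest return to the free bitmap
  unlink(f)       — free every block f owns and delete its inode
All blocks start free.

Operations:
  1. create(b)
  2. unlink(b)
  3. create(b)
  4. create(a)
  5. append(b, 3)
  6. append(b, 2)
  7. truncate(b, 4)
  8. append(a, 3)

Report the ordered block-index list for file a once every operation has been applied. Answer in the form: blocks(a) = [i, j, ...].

  1. create(b)  ⇒  F..........  {b→[0]}
  2. unlink(b)  ⇒  ...........  {}
  3. create(b)  ⇒  F..........  {b→[0]}
  4. create(a)  ⇒  FF.........  {a→[1]; b→[0]}
  5. append(b, 3)  ⇒  FFFFF......  {a→[1]; b→[0, 2, 3, 4]}
  6. append(b, 2)  ⇒  FFFFFFF....  {a→[1]; b→[0, 2, 3, 4, 5, 6]}
  7. truncate(b, 4)  ⇒  FFFFF......  {a→[1]; b→[0, 2, 3, 4]}
  8. append(a, 3)  ⇒  FFFFFFFF...  {a→[1, 5, 6, 7]; b→[0, 2, 3, 4]}

blocks(a) = [1, 5, 6, 7]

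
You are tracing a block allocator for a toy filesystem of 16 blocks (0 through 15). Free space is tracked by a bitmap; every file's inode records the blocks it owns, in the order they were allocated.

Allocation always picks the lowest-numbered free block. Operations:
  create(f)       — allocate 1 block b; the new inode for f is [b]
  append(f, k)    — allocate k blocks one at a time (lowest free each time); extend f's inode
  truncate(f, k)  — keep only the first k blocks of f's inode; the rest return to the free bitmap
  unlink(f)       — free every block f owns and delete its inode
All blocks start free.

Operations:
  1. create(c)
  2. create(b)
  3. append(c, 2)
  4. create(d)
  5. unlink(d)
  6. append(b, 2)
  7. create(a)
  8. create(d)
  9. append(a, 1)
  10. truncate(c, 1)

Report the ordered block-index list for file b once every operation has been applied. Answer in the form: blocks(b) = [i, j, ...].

blocks(b) = [1, 4, 5]

  1. create(c)  ⇒  F...............  {c→[0]}
  2. create(b)  ⇒  FF..............  {b→[1]; c→[0]}
  3. append(c, 2)  ⇒  FFFF............  {b→[1]; c→[0, 2, 3]}
  4. create(d)  ⇒  FFFFF...........  {b→[1]; c→[0, 2, 3]; d→[4]}
  5. unlink(d)  ⇒  FFFF............  {b→[1]; c→[0, 2, 3]}
  6. append(b, 2)  ⇒  FFFFFF..........  {b→[1, 4, 5]; c→[0, 2, 3]}
  7. create(a)  ⇒  FFFFFFF.........  {a→[6]; b→[1, 4, 5]; c→[0, 2, 3]}
  8. create(d)  ⇒  FFFFFFFF........  {a→[6]; b→[1, 4, 5]; c→[0, 2, 3]; d→[7]}
  9. append(a, 1)  ⇒  FFFFFFFFF.......  {a→[6, 8]; b→[1, 4, 5]; c→[0, 2, 3]; d→[7]}
  10. truncate(c, 1)  ⇒  FF..FFFFF.......  {a→[6, 8]; b→[1, 4, 5]; c→[0]; d→[7]}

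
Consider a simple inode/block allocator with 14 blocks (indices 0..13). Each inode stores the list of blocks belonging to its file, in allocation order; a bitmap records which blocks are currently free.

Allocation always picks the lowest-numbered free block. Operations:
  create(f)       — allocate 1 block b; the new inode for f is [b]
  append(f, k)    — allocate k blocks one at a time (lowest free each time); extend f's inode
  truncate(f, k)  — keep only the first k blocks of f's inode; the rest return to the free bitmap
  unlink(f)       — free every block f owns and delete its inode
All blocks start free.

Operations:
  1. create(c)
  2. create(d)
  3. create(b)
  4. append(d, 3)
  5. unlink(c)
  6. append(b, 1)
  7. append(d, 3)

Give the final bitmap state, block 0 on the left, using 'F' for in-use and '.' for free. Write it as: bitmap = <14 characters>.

[1] create(c) — c=0 (map F.............)
[2] create(d) — c=0 d=1 (map FF............)
[3] create(b) — b=2 c=0 d=1 (map FFF...........)
[4] append(d, 3) — b=2 c=0 d=1,3,4,5 (map FFFFFF........)
[5] unlink(c) — b=2 d=1,3,4,5 (map .FFFFF........)
[6] append(b, 1) — b=2,0 d=1,3,4,5 (map FFFFFF........)
[7] append(d, 3) — b=2,0 d=1,3,4,5,6,7,8 (map FFFFFFFFF.....)

bitmap = FFFFFFFFF.....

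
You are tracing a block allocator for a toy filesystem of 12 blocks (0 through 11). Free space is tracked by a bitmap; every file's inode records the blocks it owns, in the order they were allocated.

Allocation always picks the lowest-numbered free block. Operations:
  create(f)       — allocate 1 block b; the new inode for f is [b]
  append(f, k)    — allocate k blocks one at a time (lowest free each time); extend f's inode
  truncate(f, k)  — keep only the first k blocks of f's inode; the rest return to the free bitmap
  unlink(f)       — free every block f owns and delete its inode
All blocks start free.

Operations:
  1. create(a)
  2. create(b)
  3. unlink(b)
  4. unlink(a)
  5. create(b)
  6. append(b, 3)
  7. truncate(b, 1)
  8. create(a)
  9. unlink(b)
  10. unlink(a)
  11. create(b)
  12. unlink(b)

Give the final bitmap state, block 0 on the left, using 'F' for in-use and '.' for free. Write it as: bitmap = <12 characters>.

after create(a) → a:[0]  free=[F...........]
after create(b) → a:[0], b:[1]  free=[FF..........]
after unlink(b) → a:[0]  free=[F...........]
after unlink(a) →   free=[............]
after create(b) → b:[0]  free=[F...........]
after append(b, 3) → b:[0, 1, 2, 3]  free=[FFFF........]
after truncate(b, 1) → b:[0]  free=[F...........]
after create(a) → a:[1], b:[0]  free=[FF..........]
after unlink(b) → a:[1]  free=[.F..........]
after unlink(a) →   free=[............]
after create(b) → b:[0]  free=[F...........]
after unlink(b) →   free=[............]

bitmap = ............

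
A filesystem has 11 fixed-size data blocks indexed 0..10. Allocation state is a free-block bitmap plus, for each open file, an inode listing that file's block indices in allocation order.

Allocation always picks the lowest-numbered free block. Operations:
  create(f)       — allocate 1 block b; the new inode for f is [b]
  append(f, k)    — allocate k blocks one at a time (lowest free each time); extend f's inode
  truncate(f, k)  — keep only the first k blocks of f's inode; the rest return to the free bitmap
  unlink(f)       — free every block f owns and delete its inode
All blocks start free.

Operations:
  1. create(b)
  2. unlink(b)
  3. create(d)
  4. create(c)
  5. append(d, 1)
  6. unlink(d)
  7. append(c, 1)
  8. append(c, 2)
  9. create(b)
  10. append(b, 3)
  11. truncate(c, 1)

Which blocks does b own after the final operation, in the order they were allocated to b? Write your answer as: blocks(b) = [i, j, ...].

blocks(b) = [4, 5, 6, 7]

[1] create(b) — b=0 (map F..........)
[2] unlink(b) —  (map ...........)
[3] create(d) — d=0 (map F..........)
[4] create(c) — c=1 d=0 (map FF.........)
[5] append(d, 1) — c=1 d=0,2 (map FFF........)
[6] unlink(d) — c=1 (map .F.........)
[7] append(c, 1) — c=1,0 (map FF.........)
[8] append(c, 2) — c=1,0,2,3 (map FFFF.......)
[9] create(b) — b=4 c=1,0,2,3 (map FFFFF......)
[10] append(b, 3) — b=4,5,6,7 c=1,0,2,3 (map FFFFFFFF...)
[11] truncate(c, 1) — b=4,5,6,7 c=1 (map .F..FFFF...)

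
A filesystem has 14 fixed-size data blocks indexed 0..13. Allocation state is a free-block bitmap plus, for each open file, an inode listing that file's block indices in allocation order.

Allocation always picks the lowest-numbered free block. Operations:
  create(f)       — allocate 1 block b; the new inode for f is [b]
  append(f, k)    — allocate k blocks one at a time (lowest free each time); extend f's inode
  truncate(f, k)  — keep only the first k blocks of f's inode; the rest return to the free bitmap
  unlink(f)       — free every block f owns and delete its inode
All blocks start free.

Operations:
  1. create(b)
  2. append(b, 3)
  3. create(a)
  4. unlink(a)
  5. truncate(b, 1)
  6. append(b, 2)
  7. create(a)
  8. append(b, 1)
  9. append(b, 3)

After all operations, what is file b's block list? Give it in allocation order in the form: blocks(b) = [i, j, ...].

  1. create(b)  ⇒  F.............  {b→[0]}
  2. append(b, 3)  ⇒  FFFF..........  {b→[0, 1, 2, 3]}
  3. create(a)  ⇒  FFFFF.........  {a→[4]; b→[0, 1, 2, 3]}
  4. unlink(a)  ⇒  FFFF..........  {b→[0, 1, 2, 3]}
  5. truncate(b, 1)  ⇒  F.............  {b→[0]}
  6. append(b, 2)  ⇒  FFF...........  {b→[0, 1, 2]}
  7. create(a)  ⇒  FFFF..........  {a→[3]; b→[0, 1, 2]}
  8. append(b, 1)  ⇒  FFFFF.........  {a→[3]; b→[0, 1, 2, 4]}
  9. append(b, 3)  ⇒  FFFFFFFF......  {a→[3]; b→[0, 1, 2, 4, 5, 6, 7]}

blocks(b) = [0, 1, 2, 4, 5, 6, 7]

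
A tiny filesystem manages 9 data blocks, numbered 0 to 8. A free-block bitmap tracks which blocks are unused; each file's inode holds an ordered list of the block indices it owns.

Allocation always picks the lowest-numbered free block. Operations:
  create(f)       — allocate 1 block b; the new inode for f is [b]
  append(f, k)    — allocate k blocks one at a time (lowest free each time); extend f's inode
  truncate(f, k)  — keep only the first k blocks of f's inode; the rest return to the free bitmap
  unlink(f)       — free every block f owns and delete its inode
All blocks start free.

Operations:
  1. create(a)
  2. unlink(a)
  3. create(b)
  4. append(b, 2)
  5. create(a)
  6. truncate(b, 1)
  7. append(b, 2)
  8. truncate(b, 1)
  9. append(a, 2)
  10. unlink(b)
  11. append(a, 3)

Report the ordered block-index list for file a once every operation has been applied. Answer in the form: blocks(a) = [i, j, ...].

create(a): bitmap=F........ | a=[0]
unlink(a): bitmap=......... | 
create(b): bitmap=F........ | b=[0]
append(b, 2): bitmap=FFF...... | b=[0, 1, 2]
create(a): bitmap=FFFF..... | a=[3] b=[0, 1, 2]
truncate(b, 1): bitmap=F..F..... | a=[3] b=[0]
append(b, 2): bitmap=FFFF..... | a=[3] b=[0, 1, 2]
truncate(b, 1): bitmap=F..F..... | a=[3] b=[0]
append(a, 2): bitmap=FFFF..... | a=[3, 1, 2] b=[0]
unlink(b): bitmap=.FFF..... | a=[3, 1, 2]
append(a, 3): bitmap=FFFFFF... | a=[3, 1, 2, 0, 4, 5]

blocks(a) = [3, 1, 2, 0, 4, 5]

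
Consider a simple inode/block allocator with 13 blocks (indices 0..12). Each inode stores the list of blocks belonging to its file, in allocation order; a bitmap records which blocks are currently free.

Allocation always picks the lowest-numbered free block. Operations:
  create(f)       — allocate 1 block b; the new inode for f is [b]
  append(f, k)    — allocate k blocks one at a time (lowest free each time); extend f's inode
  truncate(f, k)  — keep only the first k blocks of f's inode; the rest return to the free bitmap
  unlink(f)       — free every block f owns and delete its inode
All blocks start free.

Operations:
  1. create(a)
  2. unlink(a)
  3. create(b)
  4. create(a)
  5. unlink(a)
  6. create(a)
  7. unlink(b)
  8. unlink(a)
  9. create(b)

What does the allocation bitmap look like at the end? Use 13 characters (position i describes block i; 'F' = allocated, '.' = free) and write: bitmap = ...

create(a): bitmap=F............ | a=[0]
unlink(a): bitmap=............. | 
create(b): bitmap=F............ | b=[0]
create(a): bitmap=FF........... | a=[1] b=[0]
unlink(a): bitmap=F............ | b=[0]
create(a): bitmap=FF........... | a=[1] b=[0]
unlink(b): bitmap=.F........... | a=[1]
unlink(a): bitmap=............. | 
create(b): bitmap=F............ | b=[0]

bitmap = F............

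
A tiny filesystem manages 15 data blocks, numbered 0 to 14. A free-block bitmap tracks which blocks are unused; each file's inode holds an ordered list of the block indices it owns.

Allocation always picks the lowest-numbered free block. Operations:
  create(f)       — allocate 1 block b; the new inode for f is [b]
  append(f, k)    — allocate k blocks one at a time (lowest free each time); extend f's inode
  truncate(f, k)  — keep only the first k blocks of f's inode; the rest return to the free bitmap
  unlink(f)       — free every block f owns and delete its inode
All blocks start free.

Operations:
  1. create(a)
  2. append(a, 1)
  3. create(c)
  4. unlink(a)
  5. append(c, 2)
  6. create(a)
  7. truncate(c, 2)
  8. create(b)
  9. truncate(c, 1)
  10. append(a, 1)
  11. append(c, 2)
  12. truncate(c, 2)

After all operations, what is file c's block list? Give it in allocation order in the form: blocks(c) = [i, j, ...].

blocks(c) = [2, 4]

after create(a) → a:[0]  free=[F..............]
after append(a, 1) → a:[0, 1]  free=[FF.............]
after create(c) → a:[0, 1], c:[2]  free=[FFF............]
after unlink(a) → c:[2]  free=[..F............]
after append(c, 2) → c:[2, 0, 1]  free=[FFF............]
after create(a) → a:[3], c:[2, 0, 1]  free=[FFFF...........]
after truncate(c, 2) → a:[3], c:[2, 0]  free=[F.FF...........]
after create(b) → a:[3], b:[1], c:[2, 0]  free=[FFFF...........]
after truncate(c, 1) → a:[3], b:[1], c:[2]  free=[.FFF...........]
after append(a, 1) → a:[3, 0], b:[1], c:[2]  free=[FFFF...........]
after append(c, 2) → a:[3, 0], b:[1], c:[2, 4, 5]  free=[FFFFFF.........]
after truncate(c, 2) → a:[3, 0], b:[1], c:[2, 4]  free=[FFFFF..........]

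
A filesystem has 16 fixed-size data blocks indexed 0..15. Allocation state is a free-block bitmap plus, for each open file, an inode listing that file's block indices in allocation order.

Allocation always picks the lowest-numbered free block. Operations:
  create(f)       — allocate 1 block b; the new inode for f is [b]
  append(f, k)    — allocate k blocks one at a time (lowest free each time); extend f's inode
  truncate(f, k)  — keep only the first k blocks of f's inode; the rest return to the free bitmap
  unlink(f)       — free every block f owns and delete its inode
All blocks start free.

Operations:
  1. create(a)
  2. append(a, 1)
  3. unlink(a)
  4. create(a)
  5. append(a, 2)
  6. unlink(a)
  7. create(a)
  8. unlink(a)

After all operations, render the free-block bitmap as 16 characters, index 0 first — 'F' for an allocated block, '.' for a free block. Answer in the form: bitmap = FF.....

  1. create(a)  ⇒  F...............  {a→[0]}
  2. append(a, 1)  ⇒  FF..............  {a→[0, 1]}
  3. unlink(a)  ⇒  ................  {}
  4. create(a)  ⇒  F...............  {a→[0]}
  5. append(a, 2)  ⇒  FFF.............  {a→[0, 1, 2]}
  6. unlink(a)  ⇒  ................  {}
  7. create(a)  ⇒  F...............  {a→[0]}
  8. unlink(a)  ⇒  ................  {}

bitmap = ................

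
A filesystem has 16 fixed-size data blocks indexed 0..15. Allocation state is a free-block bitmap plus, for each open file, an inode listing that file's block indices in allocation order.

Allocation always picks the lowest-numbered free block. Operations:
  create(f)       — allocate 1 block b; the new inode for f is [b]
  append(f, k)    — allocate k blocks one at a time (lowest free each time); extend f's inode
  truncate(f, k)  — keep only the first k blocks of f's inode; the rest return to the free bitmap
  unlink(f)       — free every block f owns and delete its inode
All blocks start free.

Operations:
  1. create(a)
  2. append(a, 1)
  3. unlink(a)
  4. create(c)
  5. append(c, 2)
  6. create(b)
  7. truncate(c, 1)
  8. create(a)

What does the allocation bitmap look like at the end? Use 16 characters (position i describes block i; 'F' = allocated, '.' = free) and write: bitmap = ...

after create(a) → a:[0]  free=[F...............]
after append(a, 1) → a:[0, 1]  free=[FF..............]
after unlink(a) →   free=[................]
after create(c) → c:[0]  free=[F...............]
after append(c, 2) → c:[0, 1, 2]  free=[FFF.............]
after create(b) → b:[3], c:[0, 1, 2]  free=[FFFF............]
after truncate(c, 1) → b:[3], c:[0]  free=[F..F............]
after create(a) → a:[1], b:[3], c:[0]  free=[FF.F............]

bitmap = FF.F............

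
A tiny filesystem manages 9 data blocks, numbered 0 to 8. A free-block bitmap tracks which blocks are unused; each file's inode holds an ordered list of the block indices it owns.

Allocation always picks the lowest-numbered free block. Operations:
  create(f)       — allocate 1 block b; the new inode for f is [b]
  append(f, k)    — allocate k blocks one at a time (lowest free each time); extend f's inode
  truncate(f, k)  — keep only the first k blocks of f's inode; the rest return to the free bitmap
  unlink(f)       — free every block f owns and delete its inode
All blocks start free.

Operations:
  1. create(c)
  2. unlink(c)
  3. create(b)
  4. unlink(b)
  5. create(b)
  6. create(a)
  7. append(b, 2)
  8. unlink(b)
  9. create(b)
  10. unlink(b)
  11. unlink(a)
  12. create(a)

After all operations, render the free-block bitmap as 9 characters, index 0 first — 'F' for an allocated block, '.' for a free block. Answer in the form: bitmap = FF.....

bitmap = F........

after create(c) → c:[0]  free=[F........]
after unlink(c) →   free=[.........]
after create(b) → b:[0]  free=[F........]
after unlink(b) →   free=[.........]
after create(b) → b:[0]  free=[F........]
after create(a) → a:[1], b:[0]  free=[FF.......]
after append(b, 2) → a:[1], b:[0, 2, 3]  free=[FFFF.....]
after unlink(b) → a:[1]  free=[.F.......]
after create(b) → a:[1], b:[0]  free=[FF.......]
after unlink(b) → a:[1]  free=[.F.......]
after unlink(a) →   free=[.........]
after create(a) → a:[0]  free=[F........]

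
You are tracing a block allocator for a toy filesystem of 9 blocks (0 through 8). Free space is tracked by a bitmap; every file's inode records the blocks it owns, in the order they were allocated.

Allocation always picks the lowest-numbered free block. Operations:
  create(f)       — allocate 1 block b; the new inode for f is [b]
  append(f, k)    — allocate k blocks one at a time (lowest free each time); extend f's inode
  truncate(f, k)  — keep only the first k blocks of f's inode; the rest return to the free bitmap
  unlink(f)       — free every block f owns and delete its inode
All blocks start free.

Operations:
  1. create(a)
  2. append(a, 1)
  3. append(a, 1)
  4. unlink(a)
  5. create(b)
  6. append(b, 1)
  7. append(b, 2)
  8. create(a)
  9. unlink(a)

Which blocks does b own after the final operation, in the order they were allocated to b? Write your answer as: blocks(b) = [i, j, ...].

create(a): bitmap=F........ | a=[0]
append(a, 1): bitmap=FF....... | a=[0, 1]
append(a, 1): bitmap=FFF...... | a=[0, 1, 2]
unlink(a): bitmap=......... | 
create(b): bitmap=F........ | b=[0]
append(b, 1): bitmap=FF....... | b=[0, 1]
append(b, 2): bitmap=FFFF..... | b=[0, 1, 2, 3]
create(a): bitmap=FFFFF.... | a=[4] b=[0, 1, 2, 3]
unlink(a): bitmap=FFFF..... | b=[0, 1, 2, 3]

blocks(b) = [0, 1, 2, 3]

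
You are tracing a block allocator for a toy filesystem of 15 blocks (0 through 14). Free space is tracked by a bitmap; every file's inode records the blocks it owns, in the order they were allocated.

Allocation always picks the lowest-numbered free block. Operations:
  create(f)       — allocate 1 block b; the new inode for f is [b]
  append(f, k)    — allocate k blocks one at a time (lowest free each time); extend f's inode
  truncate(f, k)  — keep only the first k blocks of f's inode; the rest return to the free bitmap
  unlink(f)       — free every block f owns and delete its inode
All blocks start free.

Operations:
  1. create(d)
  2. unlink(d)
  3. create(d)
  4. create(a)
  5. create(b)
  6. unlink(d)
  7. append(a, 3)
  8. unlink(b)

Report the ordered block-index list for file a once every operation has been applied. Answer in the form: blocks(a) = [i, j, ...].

blocks(a) = [1, 0, 3, 4]

after create(d) → d:[0]  free=[F..............]
after unlink(d) →   free=[...............]
after create(d) → d:[0]  free=[F..............]
after create(a) → a:[1], d:[0]  free=[FF.............]
after create(b) → a:[1], b:[2], d:[0]  free=[FFF............]
after unlink(d) → a:[1], b:[2]  free=[.FF............]
after append(a, 3) → a:[1, 0, 3, 4], b:[2]  free=[FFFFF..........]
after unlink(b) → a:[1, 0, 3, 4]  free=[FF.FF..........]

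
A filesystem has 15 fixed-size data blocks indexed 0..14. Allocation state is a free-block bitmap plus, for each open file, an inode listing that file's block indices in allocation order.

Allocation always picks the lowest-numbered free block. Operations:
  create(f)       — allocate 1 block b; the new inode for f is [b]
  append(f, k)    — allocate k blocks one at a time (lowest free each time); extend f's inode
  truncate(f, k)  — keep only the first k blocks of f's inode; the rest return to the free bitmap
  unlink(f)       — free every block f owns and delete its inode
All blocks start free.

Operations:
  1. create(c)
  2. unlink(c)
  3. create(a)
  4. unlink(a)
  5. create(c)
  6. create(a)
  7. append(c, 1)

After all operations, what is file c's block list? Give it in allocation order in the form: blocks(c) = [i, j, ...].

blocks(c) = [0, 2]

[1] create(c) — c=0 (map F..............)
[2] unlink(c) —  (map ...............)
[3] create(a) — a=0 (map F..............)
[4] unlink(a) —  (map ...............)
[5] create(c) — c=0 (map F..............)
[6] create(a) — a=1 c=0 (map FF.............)
[7] append(c, 1) — a=1 c=0,2 (map FFF............)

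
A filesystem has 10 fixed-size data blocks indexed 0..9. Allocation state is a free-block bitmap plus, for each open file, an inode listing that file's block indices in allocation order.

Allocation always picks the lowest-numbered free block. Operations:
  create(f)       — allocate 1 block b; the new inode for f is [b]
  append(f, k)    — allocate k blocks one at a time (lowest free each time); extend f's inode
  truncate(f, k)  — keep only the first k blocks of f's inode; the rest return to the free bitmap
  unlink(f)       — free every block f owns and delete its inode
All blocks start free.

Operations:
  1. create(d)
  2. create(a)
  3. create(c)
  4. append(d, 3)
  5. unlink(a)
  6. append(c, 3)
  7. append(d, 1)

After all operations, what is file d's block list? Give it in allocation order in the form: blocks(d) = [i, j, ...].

blocks(d) = [0, 3, 4, 5, 8]

[1] create(d) — d=0 (map F.........)
[2] create(a) — a=1 d=0 (map FF........)
[3] create(c) — a=1 c=2 d=0 (map FFF.......)
[4] append(d, 3) — a=1 c=2 d=0,3,4,5 (map FFFFFF....)
[5] unlink(a) — c=2 d=0,3,4,5 (map F.FFFF....)
[6] append(c, 3) — c=2,1,6,7 d=0,3,4,5 (map FFFFFFFF..)
[7] append(d, 1) — c=2,1,6,7 d=0,3,4,5,8 (map FFFFFFFFF.)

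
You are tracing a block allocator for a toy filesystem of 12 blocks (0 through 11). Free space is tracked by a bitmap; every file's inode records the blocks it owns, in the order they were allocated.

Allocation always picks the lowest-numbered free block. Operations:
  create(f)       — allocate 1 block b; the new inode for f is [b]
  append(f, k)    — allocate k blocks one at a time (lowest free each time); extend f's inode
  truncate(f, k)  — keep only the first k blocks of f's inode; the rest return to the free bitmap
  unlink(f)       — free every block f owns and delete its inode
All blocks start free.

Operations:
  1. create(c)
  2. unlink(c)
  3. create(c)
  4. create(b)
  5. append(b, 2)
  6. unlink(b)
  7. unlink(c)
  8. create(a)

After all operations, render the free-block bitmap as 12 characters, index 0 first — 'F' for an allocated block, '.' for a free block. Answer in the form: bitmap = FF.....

bitmap = F...........

create(c): bitmap=F........... | c=[0]
unlink(c): bitmap=............ | 
create(c): bitmap=F........... | c=[0]
create(b): bitmap=FF.......... | b=[1] c=[0]
append(b, 2): bitmap=FFFF........ | b=[1, 2, 3] c=[0]
unlink(b): bitmap=F........... | c=[0]
unlink(c): bitmap=............ | 
create(a): bitmap=F........... | a=[0]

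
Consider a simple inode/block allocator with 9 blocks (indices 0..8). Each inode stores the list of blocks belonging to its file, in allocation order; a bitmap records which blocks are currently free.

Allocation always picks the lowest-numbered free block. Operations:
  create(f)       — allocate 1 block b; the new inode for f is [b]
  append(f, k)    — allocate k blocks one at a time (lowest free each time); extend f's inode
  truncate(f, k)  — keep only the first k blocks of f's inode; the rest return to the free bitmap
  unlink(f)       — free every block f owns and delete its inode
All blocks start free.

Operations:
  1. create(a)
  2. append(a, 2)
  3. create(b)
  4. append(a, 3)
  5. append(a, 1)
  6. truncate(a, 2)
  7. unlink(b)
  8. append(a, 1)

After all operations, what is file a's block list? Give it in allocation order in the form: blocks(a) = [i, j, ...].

blocks(a) = [0, 1, 2]

create(a): bitmap=F........ | a=[0]
append(a, 2): bitmap=FFF...... | a=[0, 1, 2]
create(b): bitmap=FFFF..... | a=[0, 1, 2] b=[3]
append(a, 3): bitmap=FFFFFFF.. | a=[0, 1, 2, 4, 5, 6] b=[3]
append(a, 1): bitmap=FFFFFFFF. | a=[0, 1, 2, 4, 5, 6, 7] b=[3]
truncate(a, 2): bitmap=FF.F..... | a=[0, 1] b=[3]
unlink(b): bitmap=FF....... | a=[0, 1]
append(a, 1): bitmap=FFF...... | a=[0, 1, 2]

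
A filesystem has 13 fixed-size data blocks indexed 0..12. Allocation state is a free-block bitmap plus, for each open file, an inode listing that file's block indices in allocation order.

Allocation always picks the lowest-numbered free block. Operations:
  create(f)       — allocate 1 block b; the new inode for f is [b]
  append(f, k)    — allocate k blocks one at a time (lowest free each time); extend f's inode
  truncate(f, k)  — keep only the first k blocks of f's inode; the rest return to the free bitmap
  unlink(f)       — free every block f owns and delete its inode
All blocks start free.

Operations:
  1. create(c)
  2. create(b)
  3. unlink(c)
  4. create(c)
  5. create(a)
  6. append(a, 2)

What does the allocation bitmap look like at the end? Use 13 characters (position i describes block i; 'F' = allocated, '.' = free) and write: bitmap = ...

[1] create(c) — c=0 (map F............)
[2] create(b) — b=1 c=0 (map FF...........)
[3] unlink(c) — b=1 (map .F...........)
[4] create(c) — b=1 c=0 (map FF...........)
[5] create(a) — a=2 b=1 c=0 (map FFF..........)
[6] append(a, 2) — a=2,3,4 b=1 c=0 (map FFFFF........)

bitmap = FFFFF........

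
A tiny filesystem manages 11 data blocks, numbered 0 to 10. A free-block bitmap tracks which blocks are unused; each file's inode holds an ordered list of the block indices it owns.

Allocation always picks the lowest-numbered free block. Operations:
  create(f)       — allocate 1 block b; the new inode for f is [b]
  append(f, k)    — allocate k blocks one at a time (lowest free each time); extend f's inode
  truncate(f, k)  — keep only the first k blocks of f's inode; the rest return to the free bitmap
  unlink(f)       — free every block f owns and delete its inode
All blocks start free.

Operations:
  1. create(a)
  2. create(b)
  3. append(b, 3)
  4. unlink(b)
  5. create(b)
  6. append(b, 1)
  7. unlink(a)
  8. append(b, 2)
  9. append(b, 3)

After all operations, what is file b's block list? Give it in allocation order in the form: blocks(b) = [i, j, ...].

blocks(b) = [1, 2, 0, 3, 4, 5, 6]

create(a): bitmap=F.......... | a=[0]
create(b): bitmap=FF......... | a=[0] b=[1]
append(b, 3): bitmap=FFFFF...... | a=[0] b=[1, 2, 3, 4]
unlink(b): bitmap=F.......... | a=[0]
create(b): bitmap=FF......... | a=[0] b=[1]
append(b, 1): bitmap=FFF........ | a=[0] b=[1, 2]
unlink(a): bitmap=.FF........ | b=[1, 2]
append(b, 2): bitmap=FFFF....... | b=[1, 2, 0, 3]
append(b, 3): bitmap=FFFFFFF.... | b=[1, 2, 0, 3, 4, 5, 6]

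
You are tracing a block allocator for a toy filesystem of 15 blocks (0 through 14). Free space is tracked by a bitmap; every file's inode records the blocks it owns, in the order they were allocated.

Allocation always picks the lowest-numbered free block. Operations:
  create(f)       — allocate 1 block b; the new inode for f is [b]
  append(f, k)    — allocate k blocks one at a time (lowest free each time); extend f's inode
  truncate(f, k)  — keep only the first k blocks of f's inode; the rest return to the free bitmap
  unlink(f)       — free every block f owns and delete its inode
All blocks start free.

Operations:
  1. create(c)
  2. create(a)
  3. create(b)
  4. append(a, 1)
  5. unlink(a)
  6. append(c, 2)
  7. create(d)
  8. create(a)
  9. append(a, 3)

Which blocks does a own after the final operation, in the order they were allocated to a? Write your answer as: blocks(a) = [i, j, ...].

[1] create(c) — c=0 (map F..............)
[2] create(a) — a=1 c=0 (map FF.............)
[3] create(b) — a=1 b=2 c=0 (map FFF............)
[4] append(a, 1) — a=1,3 b=2 c=0 (map FFFF...........)
[5] unlink(a) — b=2 c=0 (map F.F............)
[6] append(c, 2) — b=2 c=0,1,3 (map FFFF...........)
[7] create(d) — b=2 c=0,1,3 d=4 (map FFFFF..........)
[8] create(a) — a=5 b=2 c=0,1,3 d=4 (map FFFFFF.........)
[9] append(a, 3) — a=5,6,7,8 b=2 c=0,1,3 d=4 (map FFFFFFFFF......)

blocks(a) = [5, 6, 7, 8]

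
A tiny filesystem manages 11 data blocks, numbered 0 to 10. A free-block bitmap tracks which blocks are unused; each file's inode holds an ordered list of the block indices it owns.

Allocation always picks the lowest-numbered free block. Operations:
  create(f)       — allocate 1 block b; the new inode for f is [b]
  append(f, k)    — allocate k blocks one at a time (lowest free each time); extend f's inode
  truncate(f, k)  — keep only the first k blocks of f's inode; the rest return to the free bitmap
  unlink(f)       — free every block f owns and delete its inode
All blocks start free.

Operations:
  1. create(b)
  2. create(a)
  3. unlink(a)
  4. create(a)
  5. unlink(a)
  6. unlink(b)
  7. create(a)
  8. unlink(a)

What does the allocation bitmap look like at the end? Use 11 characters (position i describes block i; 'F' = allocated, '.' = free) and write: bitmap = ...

bitmap = ...........

after create(b) → b:[0]  free=[F..........]
after create(a) → a:[1], b:[0]  free=[FF.........]
after unlink(a) → b:[0]  free=[F..........]
after create(a) → a:[1], b:[0]  free=[FF.........]
after unlink(a) → b:[0]  free=[F..........]
after unlink(b) →   free=[...........]
after create(a) → a:[0]  free=[F..........]
after unlink(a) →   free=[...........]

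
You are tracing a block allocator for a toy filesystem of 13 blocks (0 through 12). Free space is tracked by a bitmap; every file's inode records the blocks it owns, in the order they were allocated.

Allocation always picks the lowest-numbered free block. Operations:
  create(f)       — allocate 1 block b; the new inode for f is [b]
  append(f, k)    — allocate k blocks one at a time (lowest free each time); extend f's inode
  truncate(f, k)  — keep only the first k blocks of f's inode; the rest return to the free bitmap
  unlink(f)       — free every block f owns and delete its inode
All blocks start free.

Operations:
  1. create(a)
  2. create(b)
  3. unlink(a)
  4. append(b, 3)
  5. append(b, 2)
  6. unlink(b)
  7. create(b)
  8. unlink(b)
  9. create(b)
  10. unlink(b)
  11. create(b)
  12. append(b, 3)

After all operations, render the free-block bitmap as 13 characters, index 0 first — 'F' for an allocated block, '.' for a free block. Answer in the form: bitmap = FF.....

after create(a) → a:[0]  free=[F............]
after create(b) → a:[0], b:[1]  free=[FF...........]
after unlink(a) → b:[1]  free=[.F...........]
after append(b, 3) → b:[1, 0, 2, 3]  free=[FFFF.........]
after append(b, 2) → b:[1, 0, 2, 3, 4, 5]  free=[FFFFFF.......]
after unlink(b) →   free=[.............]
after create(b) → b:[0]  free=[F............]
after unlink(b) →   free=[.............]
after create(b) → b:[0]  free=[F............]
after unlink(b) →   free=[.............]
after create(b) → b:[0]  free=[F............]
after append(b, 3) → b:[0, 1, 2, 3]  free=[FFFF.........]

bitmap = FFFF.........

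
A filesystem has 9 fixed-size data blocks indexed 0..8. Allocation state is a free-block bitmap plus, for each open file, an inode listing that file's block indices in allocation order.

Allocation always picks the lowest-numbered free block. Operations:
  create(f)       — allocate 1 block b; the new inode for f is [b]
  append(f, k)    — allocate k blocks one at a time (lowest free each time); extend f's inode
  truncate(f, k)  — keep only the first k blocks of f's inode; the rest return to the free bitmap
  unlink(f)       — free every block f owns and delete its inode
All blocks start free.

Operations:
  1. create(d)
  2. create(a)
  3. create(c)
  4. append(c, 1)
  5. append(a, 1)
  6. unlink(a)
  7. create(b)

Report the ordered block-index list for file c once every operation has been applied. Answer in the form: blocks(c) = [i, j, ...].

blocks(c) = [2, 3]

[1] create(d) — d=0 (map F........)
[2] create(a) — a=1 d=0 (map FF.......)
[3] create(c) — a=1 c=2 d=0 (map FFF......)
[4] append(c, 1) — a=1 c=2,3 d=0 (map FFFF.....)
[5] append(a, 1) — a=1,4 c=2,3 d=0 (map FFFFF....)
[6] unlink(a) — c=2,3 d=0 (map F.FF.....)
[7] create(b) — b=1 c=2,3 d=0 (map FFFF.....)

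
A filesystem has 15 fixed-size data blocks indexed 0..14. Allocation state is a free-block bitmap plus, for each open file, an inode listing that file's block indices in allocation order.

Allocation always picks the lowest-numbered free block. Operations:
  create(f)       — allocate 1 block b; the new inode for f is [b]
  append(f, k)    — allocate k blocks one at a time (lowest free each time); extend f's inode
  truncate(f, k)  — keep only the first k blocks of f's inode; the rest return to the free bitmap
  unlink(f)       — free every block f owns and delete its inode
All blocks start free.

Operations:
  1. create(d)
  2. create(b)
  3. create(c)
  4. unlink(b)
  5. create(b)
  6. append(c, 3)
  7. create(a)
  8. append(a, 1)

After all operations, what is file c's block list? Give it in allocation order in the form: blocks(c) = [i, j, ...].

blocks(c) = [2, 3, 4, 5]

  1. create(d)  ⇒  F..............  {d→[0]}
  2. create(b)  ⇒  FF.............  {b→[1]; d→[0]}
  3. create(c)  ⇒  FFF............  {b→[1]; c→[2]; d→[0]}
  4. unlink(b)  ⇒  F.F............  {c→[2]; d→[0]}
  5. create(b)  ⇒  FFF............  {b→[1]; c→[2]; d→[0]}
  6. append(c, 3)  ⇒  FFFFFF.........  {b→[1]; c→[2, 3, 4, 5]; d→[0]}
  7. create(a)  ⇒  FFFFFFF........  {a→[6]; b→[1]; c→[2, 3, 4, 5]; d→[0]}
  8. append(a, 1)  ⇒  FFFFFFFF.......  {a→[6, 7]; b→[1]; c→[2, 3, 4, 5]; d→[0]}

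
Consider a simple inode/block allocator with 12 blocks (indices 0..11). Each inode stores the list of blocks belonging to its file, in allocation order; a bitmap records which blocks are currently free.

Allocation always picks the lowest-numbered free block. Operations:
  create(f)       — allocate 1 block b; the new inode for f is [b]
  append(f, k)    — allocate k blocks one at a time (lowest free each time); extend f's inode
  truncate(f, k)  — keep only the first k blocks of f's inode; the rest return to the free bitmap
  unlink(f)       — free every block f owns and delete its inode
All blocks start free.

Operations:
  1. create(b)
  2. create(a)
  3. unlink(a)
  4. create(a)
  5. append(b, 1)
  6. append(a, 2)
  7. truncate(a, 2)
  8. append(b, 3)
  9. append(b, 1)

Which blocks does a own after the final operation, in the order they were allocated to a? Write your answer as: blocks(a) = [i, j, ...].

blocks(a) = [1, 3]

create(b): bitmap=F........... | b=[0]
create(a): bitmap=FF.......... | a=[1] b=[0]
unlink(a): bitmap=F........... | b=[0]
create(a): bitmap=FF.......... | a=[1] b=[0]
append(b, 1): bitmap=FFF......... | a=[1] b=[0, 2]
append(a, 2): bitmap=FFFFF....... | a=[1, 3, 4] b=[0, 2]
truncate(a, 2): bitmap=FFFF........ | a=[1, 3] b=[0, 2]
append(b, 3): bitmap=FFFFFFF..... | a=[1, 3] b=[0, 2, 4, 5, 6]
append(b, 1): bitmap=FFFFFFFF.... | a=[1, 3] b=[0, 2, 4, 5, 6, 7]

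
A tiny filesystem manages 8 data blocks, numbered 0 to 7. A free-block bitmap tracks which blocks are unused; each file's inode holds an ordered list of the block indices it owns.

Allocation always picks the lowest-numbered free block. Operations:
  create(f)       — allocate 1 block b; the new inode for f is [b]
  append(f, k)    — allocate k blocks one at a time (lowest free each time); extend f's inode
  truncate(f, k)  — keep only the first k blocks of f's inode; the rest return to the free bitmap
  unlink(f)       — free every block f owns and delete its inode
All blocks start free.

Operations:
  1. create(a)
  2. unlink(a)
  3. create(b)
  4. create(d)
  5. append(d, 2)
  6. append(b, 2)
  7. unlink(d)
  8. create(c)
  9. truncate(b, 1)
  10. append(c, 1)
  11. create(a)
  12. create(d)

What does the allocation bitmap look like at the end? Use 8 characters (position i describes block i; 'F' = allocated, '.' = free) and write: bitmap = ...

  1. create(a)  ⇒  F.......  {a→[0]}
  2. unlink(a)  ⇒  ........  {}
  3. create(b)  ⇒  F.......  {b→[0]}
  4. create(d)  ⇒  FF......  {b→[0]; d→[1]}
  5. append(d, 2)  ⇒  FFFF....  {b→[0]; d→[1, 2, 3]}
  6. append(b, 2)  ⇒  FFFFFF..  {b→[0, 4, 5]; d→[1, 2, 3]}
  7. unlink(d)  ⇒  F...FF..  {b→[0, 4, 5]}
  8. create(c)  ⇒  FF..FF..  {b→[0, 4, 5]; c→[1]}
  9. truncate(b, 1)  ⇒  FF......  {b→[0]; c→[1]}
  10. append(c, 1)  ⇒  FFF.....  {b→[0]; c→[1, 2]}
  11. create(a)  ⇒  FFFF....  {a→[3]; b→[0]; c→[1, 2]}
  12. create(d)  ⇒  FFFFF...  {a→[3]; b→[0]; c→[1, 2]; d→[4]}

bitmap = FFFFF...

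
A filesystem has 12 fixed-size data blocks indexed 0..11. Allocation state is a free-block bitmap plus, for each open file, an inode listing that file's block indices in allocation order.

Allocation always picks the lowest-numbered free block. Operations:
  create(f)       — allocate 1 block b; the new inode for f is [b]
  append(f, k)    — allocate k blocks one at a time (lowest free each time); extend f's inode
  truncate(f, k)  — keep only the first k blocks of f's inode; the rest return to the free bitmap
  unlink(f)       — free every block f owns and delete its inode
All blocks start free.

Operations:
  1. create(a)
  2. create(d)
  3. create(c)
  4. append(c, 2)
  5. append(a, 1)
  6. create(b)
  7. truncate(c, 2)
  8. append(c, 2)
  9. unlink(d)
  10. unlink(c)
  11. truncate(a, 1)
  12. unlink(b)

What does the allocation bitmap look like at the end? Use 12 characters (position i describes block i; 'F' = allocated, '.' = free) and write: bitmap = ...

bitmap = F...........

  1. create(a)  ⇒  F...........  {a→[0]}
  2. create(d)  ⇒  FF..........  {a→[0]; d→[1]}
  3. create(c)  ⇒  FFF.........  {a→[0]; c→[2]; d→[1]}
  4. append(c, 2)  ⇒  FFFFF.......  {a→[0]; c→[2, 3, 4]; d→[1]}
  5. append(a, 1)  ⇒  FFFFFF......  {a→[0, 5]; c→[2, 3, 4]; d→[1]}
  6. create(b)  ⇒  FFFFFFF.....  {a→[0, 5]; b→[6]; c→[2, 3, 4]; d→[1]}
  7. truncate(c, 2)  ⇒  FFFF.FF.....  {a→[0, 5]; b→[6]; c→[2, 3]; d→[1]}
  8. append(c, 2)  ⇒  FFFFFFFF....  {a→[0, 5]; b→[6]; c→[2, 3, 4, 7]; d→[1]}
  9. unlink(d)  ⇒  F.FFFFFF....  {a→[0, 5]; b→[6]; c→[2, 3, 4, 7]}
  10. unlink(c)  ⇒  F....FF.....  {a→[0, 5]; b→[6]}
  11. truncate(a, 1)  ⇒  F.....F.....  {a→[0]; b→[6]}
  12. unlink(b)  ⇒  F...........  {a→[0]}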